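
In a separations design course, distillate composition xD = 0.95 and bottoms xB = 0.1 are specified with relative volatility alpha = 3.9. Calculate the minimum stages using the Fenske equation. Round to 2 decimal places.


N_min = ln((xD*(1-xB))/(xB*(1-xD))) / ln(alpha)
Numerator inside ln: 0.855 / 0.005 = 171.0
ln(171.0) = 5.141664
ln(alpha) = ln(3.9) = 1.360977
N_min = 5.141664 / 1.360977 = 3.78


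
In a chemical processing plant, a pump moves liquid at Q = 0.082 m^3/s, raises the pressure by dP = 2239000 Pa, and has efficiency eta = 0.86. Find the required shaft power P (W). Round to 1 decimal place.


P = Q * dP / eta
P = 0.082 * 2239000 / 0.86
P = 183598.0 / 0.86
P = 213486.0 W


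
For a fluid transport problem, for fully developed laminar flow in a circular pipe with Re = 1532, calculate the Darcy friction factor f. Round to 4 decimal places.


f = 64 / Re
f = 64 / 1532
f = 0.0418


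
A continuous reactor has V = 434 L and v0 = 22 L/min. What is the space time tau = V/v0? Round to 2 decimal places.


tau = V / v0
tau = 434 / 22
tau = 19.73 min


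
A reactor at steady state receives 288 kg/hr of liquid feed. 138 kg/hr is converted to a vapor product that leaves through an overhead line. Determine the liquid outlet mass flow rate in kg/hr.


Steady-state mass balance on the main outlet: F_out = F_in - F_removed
F_out = 288 - 138
F_out = 150 kg/hr


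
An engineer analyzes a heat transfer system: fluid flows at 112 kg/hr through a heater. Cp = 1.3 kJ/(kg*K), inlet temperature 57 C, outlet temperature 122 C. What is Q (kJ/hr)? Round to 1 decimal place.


Q = m_dot * Cp * (T2 - T1)
Q = 112 * 1.3 * (122 - 57)
Q = 112 * 1.3 * 65
Q = 9464.0 kJ/hr


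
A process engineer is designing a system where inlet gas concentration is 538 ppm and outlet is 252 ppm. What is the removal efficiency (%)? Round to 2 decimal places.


Efficiency = (G_in - G_out) / G_in * 100%
Efficiency = (538 - 252) / 538 * 100
Efficiency = 286 / 538 * 100
Efficiency = 53.16%


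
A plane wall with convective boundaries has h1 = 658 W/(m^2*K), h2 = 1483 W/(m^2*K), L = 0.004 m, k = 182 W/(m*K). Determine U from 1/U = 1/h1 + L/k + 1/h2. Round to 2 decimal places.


1/U = 1/h1 + L/k + 1/h2
1/U = 1/658 + 0.004/182 + 1/1483
1/U = 0.0015197568 + 2.1978e-05 + 0.0006743088
1/U = 0.0022160436
U = 451.25 W/(m^2*K)


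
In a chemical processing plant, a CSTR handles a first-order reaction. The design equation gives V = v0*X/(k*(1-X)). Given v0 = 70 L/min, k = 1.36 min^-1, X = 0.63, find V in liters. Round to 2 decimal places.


V = v0 * X / (k * (1 - X))
V = 70 * 0.63 / (1.36 * (1 - 0.63))
V = 44.1 / (1.36 * 0.37)
V = 44.1 / 0.5032
V = 87.64 L


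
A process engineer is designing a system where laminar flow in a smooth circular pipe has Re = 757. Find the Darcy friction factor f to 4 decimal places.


f = 64 / Re
f = 64 / 757
f = 0.0845


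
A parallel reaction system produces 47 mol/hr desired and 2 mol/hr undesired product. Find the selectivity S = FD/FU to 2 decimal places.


S = desired product rate / undesired product rate
S = 47 / 2
S = 23.50


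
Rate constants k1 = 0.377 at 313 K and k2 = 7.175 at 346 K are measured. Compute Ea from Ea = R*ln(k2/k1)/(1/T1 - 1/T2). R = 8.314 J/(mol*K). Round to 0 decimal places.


Ea = R * ln(k2/k1) / (1/T1 - 1/T2)
ln(k2/k1) = ln(7.175/0.377) = 2.9461129
1/T1 - 1/T2 = 1/313 - 1/346 = 0.000304714769
Ea = 8.314 * 2.9461129 / 0.000304714769
Ea = 80383 J/mol


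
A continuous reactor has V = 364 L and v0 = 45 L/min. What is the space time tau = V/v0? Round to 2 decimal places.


tau = V / v0
tau = 364 / 45
tau = 8.09 min


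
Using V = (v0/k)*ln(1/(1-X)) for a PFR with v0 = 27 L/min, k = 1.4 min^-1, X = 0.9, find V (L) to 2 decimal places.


V = (v0/k) * ln(1/(1-X))
V = (27/1.4) * ln(1/(1-0.9))
V = 19.285714 * ln(10.0)
V = 19.285714 * 2.302585
V = 44.41 L


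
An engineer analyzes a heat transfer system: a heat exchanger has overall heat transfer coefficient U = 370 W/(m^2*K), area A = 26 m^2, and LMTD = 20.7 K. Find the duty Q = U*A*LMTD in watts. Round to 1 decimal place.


Q = U * A * LMTD
Q = 370 * 26 * 20.7
Q = 199134.0 W


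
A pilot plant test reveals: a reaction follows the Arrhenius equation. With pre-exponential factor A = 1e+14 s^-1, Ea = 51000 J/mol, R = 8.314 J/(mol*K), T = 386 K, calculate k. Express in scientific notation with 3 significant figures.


k = A * exp(-Ea/(R*T))
k = 1e+14 * exp(-51000 / (8.314 * 386))
k = 1e+14 * exp(-15.891791)
k = 1.25e+07


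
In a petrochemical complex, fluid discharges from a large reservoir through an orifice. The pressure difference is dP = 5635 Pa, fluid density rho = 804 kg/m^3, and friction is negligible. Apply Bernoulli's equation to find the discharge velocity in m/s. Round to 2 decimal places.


v = sqrt(2*dP/rho)
v = sqrt(2*5635/804)
v = sqrt(14.017413)
v = 3.74 m/s


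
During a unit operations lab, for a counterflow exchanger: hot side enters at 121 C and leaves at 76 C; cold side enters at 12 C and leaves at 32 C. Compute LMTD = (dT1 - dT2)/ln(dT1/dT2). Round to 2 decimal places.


dT1 = Th_in - Tc_out = 121 - 32 = 89
dT2 = Th_out - Tc_in = 76 - 12 = 64
LMTD = (dT1 - dT2) / ln(dT1/dT2)
LMTD = (89 - 64) / ln(89/64)
LMTD = 75.81 K


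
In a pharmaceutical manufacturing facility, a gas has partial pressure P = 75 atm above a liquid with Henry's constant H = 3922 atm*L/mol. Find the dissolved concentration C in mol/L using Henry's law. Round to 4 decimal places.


C = P / H
C = 75 / 3922
C = 0.0191 mol/L


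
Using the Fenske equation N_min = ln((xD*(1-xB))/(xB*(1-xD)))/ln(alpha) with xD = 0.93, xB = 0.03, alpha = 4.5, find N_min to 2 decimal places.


N_min = ln((xD*(1-xB))/(xB*(1-xD))) / ln(alpha)
Numerator inside ln: 0.9021 / 0.0021 = 429.571429
ln(429.571429) = 6.062788
ln(alpha) = ln(4.5) = 1.504077
N_min = 6.062788 / 1.504077 = 4.03


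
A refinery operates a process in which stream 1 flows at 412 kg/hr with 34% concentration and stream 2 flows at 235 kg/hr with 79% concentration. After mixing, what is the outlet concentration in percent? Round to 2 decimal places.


Mass balance on solute: F1*x1 + F2*x2 = F3*x3
F3 = F1 + F2 = 412 + 235 = 647 kg/hr
x3 = (F1*x1 + F2*x2)/F3
x3 = (412*0.34 + 235*0.79) / 647
x3 = 50.34%


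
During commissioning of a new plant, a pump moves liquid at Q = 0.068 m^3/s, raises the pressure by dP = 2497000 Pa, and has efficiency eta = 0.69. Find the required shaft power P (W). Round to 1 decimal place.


P = Q * dP / eta
P = 0.068 * 2497000 / 0.69
P = 169796.0 / 0.69
P = 246081.2 W


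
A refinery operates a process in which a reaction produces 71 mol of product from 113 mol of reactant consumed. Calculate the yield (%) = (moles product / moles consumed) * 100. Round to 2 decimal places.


Yield = (moles product / moles consumed) * 100%
Yield = (71 / 113) * 100
Yield = 0.6283 * 100
Yield = 62.83%


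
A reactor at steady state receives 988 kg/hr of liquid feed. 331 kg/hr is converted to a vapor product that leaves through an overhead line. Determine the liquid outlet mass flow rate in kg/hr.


Steady-state mass balance on the main outlet: F_out = F_in - F_removed
F_out = 988 - 331
F_out = 657 kg/hr


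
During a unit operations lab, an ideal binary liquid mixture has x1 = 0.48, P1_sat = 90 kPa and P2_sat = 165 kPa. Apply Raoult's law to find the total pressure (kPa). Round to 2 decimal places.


P = x1*P1_sat + x2*P2_sat
x2 = 1 - x1 = 1 - 0.48 = 0.52
P = 0.48*90 + 0.52*165
P = 43.2 + 85.8
P = 129.00 kPa


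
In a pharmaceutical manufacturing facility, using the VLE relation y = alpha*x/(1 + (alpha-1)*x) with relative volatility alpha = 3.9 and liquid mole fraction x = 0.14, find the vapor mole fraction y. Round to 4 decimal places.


y = alpha*x / (1 + (alpha-1)*x)
y = 3.9*0.14 / (1 + (3.9-1)*0.14)
y = 0.546 / (1 + 0.406)
y = 0.546 / 1.406
y = 0.3883


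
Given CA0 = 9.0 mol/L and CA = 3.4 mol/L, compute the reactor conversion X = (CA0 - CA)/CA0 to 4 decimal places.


X = (CA0 - CA) / CA0
X = (9.0 - 3.4) / 9.0
X = 5.6 / 9.0
X = 0.6222


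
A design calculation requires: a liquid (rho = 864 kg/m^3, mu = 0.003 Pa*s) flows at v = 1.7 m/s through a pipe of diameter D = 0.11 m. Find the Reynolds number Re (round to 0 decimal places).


Re = rho * v * D / mu
Re = 864 * 1.7 * 0.11 / 0.003
Re = 161.568 / 0.003
Re = 53856


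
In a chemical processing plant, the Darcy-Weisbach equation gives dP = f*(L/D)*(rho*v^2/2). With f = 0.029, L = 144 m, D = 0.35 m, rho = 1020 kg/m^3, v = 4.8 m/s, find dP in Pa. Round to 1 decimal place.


dP = f * (L/D) * (rho*v^2/2)
dP = 0.029 * (144/0.35) * (1020*4.8^2/2)
L/D = 411.42857143
rho*v^2/2 = 1020*23.04/2 = 11750.4
dP = 0.029 * 411.42857143 * 11750.4
dP = 140199.1 Pa


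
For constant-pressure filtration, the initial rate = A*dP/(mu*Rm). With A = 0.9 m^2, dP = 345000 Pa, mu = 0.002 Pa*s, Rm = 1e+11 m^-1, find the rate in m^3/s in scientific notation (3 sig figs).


rate = A * dP / (mu * Rm)
rate = 0.9 * 345000 / (0.002 * 1e+11)
rate = 310500.0 / 2.000e+08
rate = 1.55e-03 m^3/s


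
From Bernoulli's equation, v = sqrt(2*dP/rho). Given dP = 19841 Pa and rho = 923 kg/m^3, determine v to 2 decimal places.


v = sqrt(2*dP/rho)
v = sqrt(2*19841/923)
v = sqrt(42.992416)
v = 6.56 m/s


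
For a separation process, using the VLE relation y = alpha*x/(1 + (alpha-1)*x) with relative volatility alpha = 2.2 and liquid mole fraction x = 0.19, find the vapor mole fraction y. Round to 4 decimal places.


y = alpha*x / (1 + (alpha-1)*x)
y = 2.2*0.19 / (1 + (2.2-1)*0.19)
y = 0.418 / (1 + 0.228)
y = 0.418 / 1.228
y = 0.3404


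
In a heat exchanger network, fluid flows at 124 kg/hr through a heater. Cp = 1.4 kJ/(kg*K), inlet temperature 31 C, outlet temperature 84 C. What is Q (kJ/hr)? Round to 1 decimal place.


Q = m_dot * Cp * (T2 - T1)
Q = 124 * 1.4 * (84 - 31)
Q = 124 * 1.4 * 53
Q = 9200.8 kJ/hr


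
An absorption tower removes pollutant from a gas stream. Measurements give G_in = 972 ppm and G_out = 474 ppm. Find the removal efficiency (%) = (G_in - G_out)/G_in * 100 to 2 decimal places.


Efficiency = (G_in - G_out) / G_in * 100%
Efficiency = (972 - 474) / 972 * 100
Efficiency = 498 / 972 * 100
Efficiency = 51.23%


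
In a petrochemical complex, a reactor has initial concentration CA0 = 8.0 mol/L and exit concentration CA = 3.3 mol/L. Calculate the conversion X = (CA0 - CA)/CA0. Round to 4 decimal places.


X = (CA0 - CA) / CA0
X = (8.0 - 3.3) / 8.0
X = 4.7 / 8.0
X = 0.5875


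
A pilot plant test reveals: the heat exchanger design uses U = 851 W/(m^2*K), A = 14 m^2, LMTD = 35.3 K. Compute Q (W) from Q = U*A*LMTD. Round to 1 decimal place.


Q = U * A * LMTD
Q = 851 * 14 * 35.3
Q = 420564.2 W


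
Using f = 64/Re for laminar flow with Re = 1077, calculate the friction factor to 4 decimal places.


f = 64 / Re
f = 64 / 1077
f = 0.0594


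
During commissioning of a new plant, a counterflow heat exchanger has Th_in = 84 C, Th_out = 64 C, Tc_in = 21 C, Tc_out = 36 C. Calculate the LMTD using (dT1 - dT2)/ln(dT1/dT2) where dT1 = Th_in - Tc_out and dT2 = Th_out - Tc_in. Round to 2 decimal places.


dT1 = Th_in - Tc_out = 84 - 36 = 48
dT2 = Th_out - Tc_in = 64 - 21 = 43
LMTD = (dT1 - dT2) / ln(dT1/dT2)
LMTD = (48 - 43) / ln(48/43)
LMTD = 45.45 K


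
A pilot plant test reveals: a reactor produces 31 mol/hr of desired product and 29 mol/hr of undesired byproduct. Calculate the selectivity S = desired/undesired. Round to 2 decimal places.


S = desired product rate / undesired product rate
S = 31 / 29
S = 1.07


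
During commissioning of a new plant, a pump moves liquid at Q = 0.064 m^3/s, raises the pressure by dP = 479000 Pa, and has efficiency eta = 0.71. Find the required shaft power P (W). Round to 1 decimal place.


P = Q * dP / eta
P = 0.064 * 479000 / 0.71
P = 30656.0 / 0.71
P = 43177.5 W


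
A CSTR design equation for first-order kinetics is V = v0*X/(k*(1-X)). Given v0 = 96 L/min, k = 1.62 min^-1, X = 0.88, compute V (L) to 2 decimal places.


V = v0 * X / (k * (1 - X))
V = 96 * 0.88 / (1.62 * (1 - 0.88))
V = 84.48 / (1.62 * 0.12)
V = 84.48 / 0.1944
V = 434.57 L


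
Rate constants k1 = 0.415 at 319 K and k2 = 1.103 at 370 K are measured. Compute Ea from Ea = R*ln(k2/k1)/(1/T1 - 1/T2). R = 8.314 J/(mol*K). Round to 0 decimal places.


Ea = R * ln(k2/k1) / (1/T1 - 1/T2)
ln(k2/k1) = ln(1.103/0.415) = 0.9775105
1/T1 - 1/T2 = 1/319 - 1/370 = 0.000432093536
Ea = 8.314 * 0.9775105 / 0.000432093536
Ea = 18808 J/mol


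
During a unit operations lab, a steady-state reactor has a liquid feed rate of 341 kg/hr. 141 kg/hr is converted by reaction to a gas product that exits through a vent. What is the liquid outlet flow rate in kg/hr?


Steady-state mass balance on the main outlet: F_out = F_in - F_removed
F_out = 341 - 141
F_out = 200 kg/hr


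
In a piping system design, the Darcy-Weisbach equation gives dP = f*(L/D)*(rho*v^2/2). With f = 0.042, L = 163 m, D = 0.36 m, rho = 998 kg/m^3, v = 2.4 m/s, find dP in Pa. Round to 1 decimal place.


dP = f * (L/D) * (rho*v^2/2)
dP = 0.042 * (163/0.36) * (998*2.4^2/2)
L/D = 452.77777778
rho*v^2/2 = 998*5.76/2 = 2874.24
dP = 0.042 * 452.77777778 * 2874.24
dP = 54658.5 Pa


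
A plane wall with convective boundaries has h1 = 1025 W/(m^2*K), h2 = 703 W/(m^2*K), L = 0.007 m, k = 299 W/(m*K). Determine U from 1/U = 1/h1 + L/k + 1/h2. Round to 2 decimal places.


1/U = 1/h1 + L/k + 1/h2
1/U = 1/1025 + 0.007/299 + 1/703
1/U = 0.0009756098 + 2.34114e-05 + 0.0014224751
1/U = 0.0024214963
U = 412.97 W/(m^2*K)


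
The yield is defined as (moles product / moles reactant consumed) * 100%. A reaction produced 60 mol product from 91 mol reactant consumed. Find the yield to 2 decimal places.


Yield = (moles product / moles consumed) * 100%
Yield = (60 / 91) * 100
Yield = 0.6593 * 100
Yield = 65.93%


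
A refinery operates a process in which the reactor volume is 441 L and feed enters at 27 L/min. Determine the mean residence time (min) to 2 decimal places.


tau = V / v0
tau = 441 / 27
tau = 16.33 min


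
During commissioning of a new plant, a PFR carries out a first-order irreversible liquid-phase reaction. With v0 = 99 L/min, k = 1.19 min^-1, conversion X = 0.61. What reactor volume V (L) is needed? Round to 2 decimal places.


V = (v0/k) * ln(1/(1-X))
V = (99/1.19) * ln(1/(1-0.61))
V = 83.193277 * ln(2.564103)
V = 83.193277 * 0.941609
V = 78.34 L


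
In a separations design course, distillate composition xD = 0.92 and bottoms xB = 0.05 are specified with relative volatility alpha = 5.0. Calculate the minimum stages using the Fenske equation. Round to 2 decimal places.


N_min = ln((xD*(1-xB))/(xB*(1-xD))) / ln(alpha)
Numerator inside ln: 0.874 / 0.004 = 218.5
ln(218.5) = 5.386786
ln(alpha) = ln(5.0) = 1.609438
N_min = 5.386786 / 1.609438 = 3.35


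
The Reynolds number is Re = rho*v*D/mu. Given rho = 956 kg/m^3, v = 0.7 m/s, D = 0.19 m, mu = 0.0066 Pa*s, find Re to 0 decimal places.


Re = rho * v * D / mu
Re = 956 * 0.7 * 0.19 / 0.0066
Re = 127.148 / 0.0066
Re = 19265


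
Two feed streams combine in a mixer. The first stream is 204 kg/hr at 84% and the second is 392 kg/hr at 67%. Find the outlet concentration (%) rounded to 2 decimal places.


Mass balance on solute: F1*x1 + F2*x2 = F3*x3
F3 = F1 + F2 = 204 + 392 = 596 kg/hr
x3 = (F1*x1 + F2*x2)/F3
x3 = (204*0.84 + 392*0.67) / 596
x3 = 72.82%


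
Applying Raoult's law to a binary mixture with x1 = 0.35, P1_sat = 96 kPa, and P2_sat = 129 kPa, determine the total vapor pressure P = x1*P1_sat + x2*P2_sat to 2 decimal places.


P = x1*P1_sat + x2*P2_sat
x2 = 1 - x1 = 1 - 0.35 = 0.65
P = 0.35*96 + 0.65*129
P = 33.6 + 83.85
P = 117.45 kPa


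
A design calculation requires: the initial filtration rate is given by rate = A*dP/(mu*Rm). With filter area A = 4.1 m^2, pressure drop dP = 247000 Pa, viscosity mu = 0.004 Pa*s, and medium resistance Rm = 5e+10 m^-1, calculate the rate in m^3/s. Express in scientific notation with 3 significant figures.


rate = A * dP / (mu * Rm)
rate = 4.1 * 247000 / (0.004 * 5e+10)
rate = 1012700.0 / 2.000e+08
rate = 5.06e-03 m^3/s


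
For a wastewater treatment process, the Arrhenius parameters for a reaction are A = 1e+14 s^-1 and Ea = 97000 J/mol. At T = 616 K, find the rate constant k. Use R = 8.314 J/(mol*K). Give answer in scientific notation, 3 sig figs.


k = A * exp(-Ea/(R*T))
k = 1e+14 * exp(-97000 / (8.314 * 616))
k = 1e+14 * exp(-18.940045)
k = 5.95e+05


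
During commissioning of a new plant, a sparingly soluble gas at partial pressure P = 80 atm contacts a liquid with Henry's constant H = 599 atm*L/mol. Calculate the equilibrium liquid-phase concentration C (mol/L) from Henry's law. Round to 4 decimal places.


C = P / H
C = 80 / 599
C = 0.1336 mol/L


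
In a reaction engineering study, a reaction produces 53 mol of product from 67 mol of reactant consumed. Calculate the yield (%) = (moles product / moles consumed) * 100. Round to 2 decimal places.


Yield = (moles product / moles consumed) * 100%
Yield = (53 / 67) * 100
Yield = 0.791 * 100
Yield = 79.10%


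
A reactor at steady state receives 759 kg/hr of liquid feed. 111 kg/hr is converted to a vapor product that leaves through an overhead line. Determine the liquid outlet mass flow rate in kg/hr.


Steady-state mass balance on the main outlet: F_out = F_in - F_removed
F_out = 759 - 111
F_out = 648 kg/hr


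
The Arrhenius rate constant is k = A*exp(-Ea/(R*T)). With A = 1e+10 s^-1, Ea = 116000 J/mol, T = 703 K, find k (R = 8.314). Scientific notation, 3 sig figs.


k = A * exp(-Ea/(R*T))
k = 1e+10 * exp(-116000 / (8.314 * 703))
k = 1e+10 * exp(-19.846898)
k = 2.40e+01


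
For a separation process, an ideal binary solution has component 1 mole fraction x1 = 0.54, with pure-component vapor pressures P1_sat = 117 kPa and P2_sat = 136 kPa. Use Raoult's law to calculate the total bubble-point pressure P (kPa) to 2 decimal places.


P = x1*P1_sat + x2*P2_sat
x2 = 1 - x1 = 1 - 0.54 = 0.46
P = 0.54*117 + 0.46*136
P = 63.18 + 62.56
P = 125.74 kPa


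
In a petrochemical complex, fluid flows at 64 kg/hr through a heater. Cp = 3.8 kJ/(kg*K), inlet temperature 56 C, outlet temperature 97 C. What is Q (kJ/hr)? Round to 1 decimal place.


Q = m_dot * Cp * (T2 - T1)
Q = 64 * 3.8 * (97 - 56)
Q = 64 * 3.8 * 41
Q = 9971.2 kJ/hr


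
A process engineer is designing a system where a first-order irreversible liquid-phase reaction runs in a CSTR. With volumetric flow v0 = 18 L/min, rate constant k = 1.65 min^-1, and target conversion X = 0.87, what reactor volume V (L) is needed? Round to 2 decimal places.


V = v0 * X / (k * (1 - X))
V = 18 * 0.87 / (1.65 * (1 - 0.87))
V = 15.66 / (1.65 * 0.13)
V = 15.66 / 0.2145
V = 73.01 L


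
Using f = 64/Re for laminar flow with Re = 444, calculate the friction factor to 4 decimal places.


f = 64 / Re
f = 64 / 444
f = 0.1441


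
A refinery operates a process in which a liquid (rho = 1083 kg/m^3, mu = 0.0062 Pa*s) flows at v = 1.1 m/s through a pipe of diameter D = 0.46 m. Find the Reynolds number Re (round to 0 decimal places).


Re = rho * v * D / mu
Re = 1083 * 1.1 * 0.46 / 0.0062
Re = 547.998 / 0.0062
Re = 88387


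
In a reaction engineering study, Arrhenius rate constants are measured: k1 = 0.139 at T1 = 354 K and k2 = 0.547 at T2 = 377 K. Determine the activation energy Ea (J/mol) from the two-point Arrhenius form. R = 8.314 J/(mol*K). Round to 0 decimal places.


Ea = R * ln(k2/k1) / (1/T1 - 1/T2)
ln(k2/k1) = ln(0.547/0.139) = 1.3699749
1/T1 - 1/T2 = 1/354 - 1/377 = 0.000172338863
Ea = 8.314 * 1.3699749 / 0.000172338863
Ea = 66091 J/mol


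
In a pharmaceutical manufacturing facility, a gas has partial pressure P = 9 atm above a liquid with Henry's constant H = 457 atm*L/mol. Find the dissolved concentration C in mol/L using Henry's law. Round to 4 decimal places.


C = P / H
C = 9 / 457
C = 0.0197 mol/L


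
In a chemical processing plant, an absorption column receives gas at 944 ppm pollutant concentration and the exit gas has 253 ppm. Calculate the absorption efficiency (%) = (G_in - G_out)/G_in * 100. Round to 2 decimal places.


Efficiency = (G_in - G_out) / G_in * 100%
Efficiency = (944 - 253) / 944 * 100
Efficiency = 691 / 944 * 100
Efficiency = 73.20%


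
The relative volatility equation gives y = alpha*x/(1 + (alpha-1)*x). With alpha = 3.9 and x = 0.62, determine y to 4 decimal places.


y = alpha*x / (1 + (alpha-1)*x)
y = 3.9*0.62 / (1 + (3.9-1)*0.62)
y = 2.418 / (1 + 1.798)
y = 2.418 / 2.798
y = 0.8642


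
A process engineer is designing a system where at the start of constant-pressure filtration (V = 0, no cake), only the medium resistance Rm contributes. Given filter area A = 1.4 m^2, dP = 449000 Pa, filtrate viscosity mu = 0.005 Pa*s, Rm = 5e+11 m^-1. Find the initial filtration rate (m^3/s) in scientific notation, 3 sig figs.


rate = A * dP / (mu * Rm)
rate = 1.4 * 449000 / (0.005 * 5e+11)
rate = 628600.0 / 2.500e+09
rate = 2.51e-04 m^3/s


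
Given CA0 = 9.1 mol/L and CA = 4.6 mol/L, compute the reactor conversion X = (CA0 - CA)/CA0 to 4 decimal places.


X = (CA0 - CA) / CA0
X = (9.1 - 4.6) / 9.1
X = 4.5 / 9.1
X = 0.4945


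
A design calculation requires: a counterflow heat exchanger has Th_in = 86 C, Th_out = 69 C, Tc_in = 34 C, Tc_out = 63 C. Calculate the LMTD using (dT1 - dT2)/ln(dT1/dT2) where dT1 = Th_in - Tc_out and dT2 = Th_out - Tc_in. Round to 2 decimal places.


dT1 = Th_in - Tc_out = 86 - 63 = 23
dT2 = Th_out - Tc_in = 69 - 34 = 35
LMTD = (dT1 - dT2) / ln(dT1/dT2)
LMTD = (23 - 35) / ln(23/35)
LMTD = 28.58 K


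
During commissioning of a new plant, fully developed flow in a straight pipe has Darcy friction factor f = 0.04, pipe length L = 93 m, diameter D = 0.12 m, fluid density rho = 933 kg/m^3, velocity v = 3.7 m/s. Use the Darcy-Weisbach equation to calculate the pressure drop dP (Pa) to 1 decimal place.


dP = f * (L/D) * (rho*v^2/2)
dP = 0.04 * (93/0.12) * (933*3.7^2/2)
L/D = 775.0
rho*v^2/2 = 933*13.69/2 = 6386.385
dP = 0.04 * 775.0 * 6386.385
dP = 197977.9 Pa


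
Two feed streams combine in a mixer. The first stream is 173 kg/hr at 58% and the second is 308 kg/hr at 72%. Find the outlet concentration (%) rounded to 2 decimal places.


Mass balance on solute: F1*x1 + F2*x2 = F3*x3
F3 = F1 + F2 = 173 + 308 = 481 kg/hr
x3 = (F1*x1 + F2*x2)/F3
x3 = (173*0.58 + 308*0.72) / 481
x3 = 66.96%


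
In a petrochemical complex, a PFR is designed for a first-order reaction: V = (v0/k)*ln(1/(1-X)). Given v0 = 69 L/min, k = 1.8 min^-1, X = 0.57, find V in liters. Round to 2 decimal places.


V = (v0/k) * ln(1/(1-X))
V = (69/1.8) * ln(1/(1-0.57))
V = 38.333333 * ln(2.325581)
V = 38.333333 * 0.84397
V = 32.35 L


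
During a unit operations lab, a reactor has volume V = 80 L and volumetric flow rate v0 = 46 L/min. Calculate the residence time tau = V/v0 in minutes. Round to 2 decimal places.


tau = V / v0
tau = 80 / 46
tau = 1.74 min


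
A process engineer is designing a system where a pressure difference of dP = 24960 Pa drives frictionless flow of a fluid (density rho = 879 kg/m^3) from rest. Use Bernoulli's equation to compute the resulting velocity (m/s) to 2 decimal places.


v = sqrt(2*dP/rho)
v = sqrt(2*24960/879)
v = sqrt(56.791809)
v = 7.54 m/s


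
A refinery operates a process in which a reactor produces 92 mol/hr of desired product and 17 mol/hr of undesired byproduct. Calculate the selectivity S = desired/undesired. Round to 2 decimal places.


S = desired product rate / undesired product rate
S = 92 / 17
S = 5.41


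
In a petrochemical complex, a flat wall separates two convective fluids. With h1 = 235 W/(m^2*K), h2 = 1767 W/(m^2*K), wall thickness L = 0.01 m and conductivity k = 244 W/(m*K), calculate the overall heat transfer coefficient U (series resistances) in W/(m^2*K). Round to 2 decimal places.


1/U = 1/h1 + L/k + 1/h2
1/U = 1/235 + 0.01/244 + 1/1767
1/U = 0.0042553191 + 4.09836e-05 + 0.000565931
1/U = 0.0048622337
U = 205.67 W/(m^2*K)


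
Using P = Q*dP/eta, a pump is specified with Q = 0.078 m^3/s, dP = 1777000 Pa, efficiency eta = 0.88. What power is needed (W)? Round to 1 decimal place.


P = Q * dP / eta
P = 0.078 * 1777000 / 0.88
P = 138606.0 / 0.88
P = 157506.8 W


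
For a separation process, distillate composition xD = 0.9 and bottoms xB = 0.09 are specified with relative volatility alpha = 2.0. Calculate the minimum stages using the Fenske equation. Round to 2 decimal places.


N_min = ln((xD*(1-xB))/(xB*(1-xD))) / ln(alpha)
Numerator inside ln: 0.819 / 0.009 = 91.0
ln(91.0) = 4.51086
ln(alpha) = ln(2.0) = 0.693147
N_min = 4.51086 / 0.693147 = 6.51


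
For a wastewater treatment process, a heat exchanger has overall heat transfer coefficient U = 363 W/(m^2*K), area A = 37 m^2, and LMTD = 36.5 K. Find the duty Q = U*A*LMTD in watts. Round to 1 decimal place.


Q = U * A * LMTD
Q = 363 * 37 * 36.5
Q = 490231.5 W


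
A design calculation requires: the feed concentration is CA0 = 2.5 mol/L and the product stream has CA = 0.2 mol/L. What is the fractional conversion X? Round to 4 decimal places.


X = (CA0 - CA) / CA0
X = (2.5 - 0.2) / 2.5
X = 2.3 / 2.5
X = 0.9200


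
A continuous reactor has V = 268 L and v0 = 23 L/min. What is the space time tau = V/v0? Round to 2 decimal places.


tau = V / v0
tau = 268 / 23
tau = 11.65 min


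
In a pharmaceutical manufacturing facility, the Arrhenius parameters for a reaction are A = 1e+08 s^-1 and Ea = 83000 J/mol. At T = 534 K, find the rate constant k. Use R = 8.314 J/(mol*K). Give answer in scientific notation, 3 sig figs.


k = A * exp(-Ea/(R*T))
k = 1e+08 * exp(-83000 / (8.314 * 534))
k = 1e+08 * exp(-18.695058)
k = 7.60e-01


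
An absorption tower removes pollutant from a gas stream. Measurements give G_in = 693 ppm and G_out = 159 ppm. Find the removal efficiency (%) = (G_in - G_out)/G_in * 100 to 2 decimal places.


Efficiency = (G_in - G_out) / G_in * 100%
Efficiency = (693 - 159) / 693 * 100
Efficiency = 534 / 693 * 100
Efficiency = 77.06%


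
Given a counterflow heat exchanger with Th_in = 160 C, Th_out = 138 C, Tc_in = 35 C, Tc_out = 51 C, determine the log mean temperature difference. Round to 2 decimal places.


dT1 = Th_in - Tc_out = 160 - 51 = 109
dT2 = Th_out - Tc_in = 138 - 35 = 103
LMTD = (dT1 - dT2) / ln(dT1/dT2)
LMTD = (109 - 103) / ln(109/103)
LMTD = 105.97 K


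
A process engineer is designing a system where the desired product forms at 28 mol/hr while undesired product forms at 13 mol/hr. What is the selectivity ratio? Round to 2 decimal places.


S = desired product rate / undesired product rate
S = 28 / 13
S = 2.15


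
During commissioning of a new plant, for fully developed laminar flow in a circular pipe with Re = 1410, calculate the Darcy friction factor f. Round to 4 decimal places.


f = 64 / Re
f = 64 / 1410
f = 0.0454


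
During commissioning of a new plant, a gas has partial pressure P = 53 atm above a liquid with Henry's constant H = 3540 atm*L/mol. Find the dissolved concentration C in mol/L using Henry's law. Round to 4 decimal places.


C = P / H
C = 53 / 3540
C = 0.0150 mol/L


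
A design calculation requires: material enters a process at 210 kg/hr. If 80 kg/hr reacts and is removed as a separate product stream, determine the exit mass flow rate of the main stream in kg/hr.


Steady-state mass balance on the main outlet: F_out = F_in - F_removed
F_out = 210 - 80
F_out = 130 kg/hr


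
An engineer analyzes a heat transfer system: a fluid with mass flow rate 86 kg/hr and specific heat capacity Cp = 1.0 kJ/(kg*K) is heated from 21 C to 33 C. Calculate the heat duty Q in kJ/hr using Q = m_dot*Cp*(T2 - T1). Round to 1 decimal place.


Q = m_dot * Cp * (T2 - T1)
Q = 86 * 1.0 * (33 - 21)
Q = 86 * 1.0 * 12
Q = 1032.0 kJ/hr


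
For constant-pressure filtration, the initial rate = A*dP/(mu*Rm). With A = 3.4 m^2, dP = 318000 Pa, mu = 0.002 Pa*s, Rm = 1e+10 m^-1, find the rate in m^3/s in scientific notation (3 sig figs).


rate = A * dP / (mu * Rm)
rate = 3.4 * 318000 / (0.002 * 1e+10)
rate = 1081200.0 / 2.000e+07
rate = 5.41e-02 m^3/s


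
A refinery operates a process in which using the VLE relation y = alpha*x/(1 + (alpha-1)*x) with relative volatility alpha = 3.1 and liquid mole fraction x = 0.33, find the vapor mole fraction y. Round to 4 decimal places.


y = alpha*x / (1 + (alpha-1)*x)
y = 3.1*0.33 / (1 + (3.1-1)*0.33)
y = 1.023 / (1 + 0.693)
y = 1.023 / 1.693
y = 0.6043


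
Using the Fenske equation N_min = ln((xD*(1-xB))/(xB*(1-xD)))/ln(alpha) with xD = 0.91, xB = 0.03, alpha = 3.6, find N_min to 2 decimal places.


N_min = ln((xD*(1-xB))/(xB*(1-xD))) / ln(alpha)
Numerator inside ln: 0.8827 / 0.0027 = 326.925926
ln(326.925926) = 5.789734
ln(alpha) = ln(3.6) = 1.280934
N_min = 5.789734 / 1.280934 = 4.52


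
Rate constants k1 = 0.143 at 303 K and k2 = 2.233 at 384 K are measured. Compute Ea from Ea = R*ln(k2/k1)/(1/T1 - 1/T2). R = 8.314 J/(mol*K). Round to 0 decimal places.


Ea = R * ln(k2/k1) / (1/T1 - 1/T2)
ln(k2/k1) = ln(2.233/0.143) = 2.7482566
1/T1 - 1/T2 = 1/303 - 1/384 = 0.000696163366
Ea = 8.314 * 2.7482566 / 0.000696163366
Ea = 32821 J/mol


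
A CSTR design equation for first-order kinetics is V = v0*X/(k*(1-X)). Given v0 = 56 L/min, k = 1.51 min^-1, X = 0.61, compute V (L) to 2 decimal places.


V = v0 * X / (k * (1 - X))
V = 56 * 0.61 / (1.51 * (1 - 0.61))
V = 34.16 / (1.51 * 0.39)
V = 34.16 / 0.5889
V = 58.01 L


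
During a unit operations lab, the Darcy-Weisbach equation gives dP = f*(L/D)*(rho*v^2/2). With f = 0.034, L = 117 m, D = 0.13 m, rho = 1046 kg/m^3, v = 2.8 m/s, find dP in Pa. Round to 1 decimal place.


dP = f * (L/D) * (rho*v^2/2)
dP = 0.034 * (117/0.13) * (1046*2.8^2/2)
L/D = 900.0
rho*v^2/2 = 1046*7.84/2 = 4100.32
dP = 0.034 * 900.0 * 4100.32
dP = 125469.8 Pa


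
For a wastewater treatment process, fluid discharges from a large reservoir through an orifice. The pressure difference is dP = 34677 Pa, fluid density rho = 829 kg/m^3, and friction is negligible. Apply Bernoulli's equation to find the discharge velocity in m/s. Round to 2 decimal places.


v = sqrt(2*dP/rho)
v = sqrt(2*34677/829)
v = sqrt(83.659831)
v = 9.15 m/s


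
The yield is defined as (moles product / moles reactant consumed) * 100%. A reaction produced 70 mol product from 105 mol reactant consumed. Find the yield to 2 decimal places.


Yield = (moles product / moles consumed) * 100%
Yield = (70 / 105) * 100
Yield = 0.6667 * 100
Yield = 66.67%


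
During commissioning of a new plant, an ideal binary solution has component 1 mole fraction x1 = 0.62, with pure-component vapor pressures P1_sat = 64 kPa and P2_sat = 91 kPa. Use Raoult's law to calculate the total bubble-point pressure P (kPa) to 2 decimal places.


P = x1*P1_sat + x2*P2_sat
x2 = 1 - x1 = 1 - 0.62 = 0.38
P = 0.62*64 + 0.38*91
P = 39.68 + 34.58
P = 74.26 kPa


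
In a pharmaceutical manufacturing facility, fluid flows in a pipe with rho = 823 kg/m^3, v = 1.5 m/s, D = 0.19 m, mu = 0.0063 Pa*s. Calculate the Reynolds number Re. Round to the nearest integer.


Re = rho * v * D / mu
Re = 823 * 1.5 * 0.19 / 0.0063
Re = 234.555 / 0.0063
Re = 37231


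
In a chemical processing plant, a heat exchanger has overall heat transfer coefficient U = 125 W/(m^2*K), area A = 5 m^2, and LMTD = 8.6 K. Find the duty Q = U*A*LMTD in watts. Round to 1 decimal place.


Q = U * A * LMTD
Q = 125 * 5 * 8.6
Q = 5375.0 W


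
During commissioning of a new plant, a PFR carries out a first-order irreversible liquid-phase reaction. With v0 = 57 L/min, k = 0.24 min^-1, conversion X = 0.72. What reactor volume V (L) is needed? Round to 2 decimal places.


V = (v0/k) * ln(1/(1-X))
V = (57/0.24) * ln(1/(1-0.72))
V = 237.5 * ln(3.571429)
V = 237.5 * 1.272966
V = 302.33 L


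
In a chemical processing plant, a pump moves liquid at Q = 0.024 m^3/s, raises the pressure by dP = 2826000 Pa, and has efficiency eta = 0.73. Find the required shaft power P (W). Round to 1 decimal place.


P = Q * dP / eta
P = 0.024 * 2826000 / 0.73
P = 67824.0 / 0.73
P = 92909.6 W


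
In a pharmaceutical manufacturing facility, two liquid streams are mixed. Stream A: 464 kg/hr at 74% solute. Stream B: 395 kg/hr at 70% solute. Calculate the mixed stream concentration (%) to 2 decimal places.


Mass balance on solute: F1*x1 + F2*x2 = F3*x3
F3 = F1 + F2 = 464 + 395 = 859 kg/hr
x3 = (F1*x1 + F2*x2)/F3
x3 = (464*0.74 + 395*0.7) / 859
x3 = 72.16%


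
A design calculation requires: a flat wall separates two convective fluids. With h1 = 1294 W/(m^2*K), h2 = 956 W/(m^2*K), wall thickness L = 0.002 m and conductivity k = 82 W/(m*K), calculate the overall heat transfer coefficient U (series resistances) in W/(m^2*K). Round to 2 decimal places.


1/U = 1/h1 + L/k + 1/h2
1/U = 1/1294 + 0.002/82 + 1/956
1/U = 0.0007727975 + 2.43902e-05 + 0.0010460251
1/U = 0.0018432128
U = 542.53 W/(m^2*K)


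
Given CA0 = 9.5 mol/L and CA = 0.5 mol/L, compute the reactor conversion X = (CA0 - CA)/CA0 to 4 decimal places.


X = (CA0 - CA) / CA0
X = (9.5 - 0.5) / 9.5
X = 9.0 / 9.5
X = 0.9474


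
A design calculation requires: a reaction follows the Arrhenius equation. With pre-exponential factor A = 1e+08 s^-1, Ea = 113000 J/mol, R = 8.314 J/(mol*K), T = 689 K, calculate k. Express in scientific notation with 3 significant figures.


k = A * exp(-Ea/(R*T))
k = 1e+08 * exp(-113000 / (8.314 * 689))
k = 1e+08 * exp(-19.726462)
k = 2.71e-01


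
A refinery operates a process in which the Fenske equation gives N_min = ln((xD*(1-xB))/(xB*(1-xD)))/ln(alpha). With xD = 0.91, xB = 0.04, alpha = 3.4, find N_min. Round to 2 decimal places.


N_min = ln((xD*(1-xB))/(xB*(1-xD))) / ln(alpha)
Numerator inside ln: 0.8736 / 0.0036 = 242.666667
ln(242.666667) = 5.491689
ln(alpha) = ln(3.4) = 1.223775
N_min = 5.491689 / 1.223775 = 4.49


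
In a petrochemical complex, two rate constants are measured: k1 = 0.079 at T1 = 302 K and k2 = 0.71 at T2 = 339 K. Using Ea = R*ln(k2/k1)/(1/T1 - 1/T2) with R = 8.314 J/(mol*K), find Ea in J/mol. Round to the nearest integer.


Ea = R * ln(k2/k1) / (1/T1 - 1/T2)
ln(k2/k1) = ln(0.71/0.079) = 2.1958171
1/T1 - 1/T2 = 1/302 - 1/339 = 0.000361405771
Ea = 8.314 * 2.1958171 / 0.000361405771
Ea = 50514 J/mol


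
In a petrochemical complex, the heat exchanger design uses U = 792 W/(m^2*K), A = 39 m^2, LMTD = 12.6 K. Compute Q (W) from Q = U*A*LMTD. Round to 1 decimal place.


Q = U * A * LMTD
Q = 792 * 39 * 12.6
Q = 389188.8 W


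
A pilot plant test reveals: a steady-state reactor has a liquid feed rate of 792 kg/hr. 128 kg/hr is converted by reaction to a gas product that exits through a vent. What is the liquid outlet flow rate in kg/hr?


Steady-state mass balance on the main outlet: F_out = F_in - F_removed
F_out = 792 - 128
F_out = 664 kg/hr


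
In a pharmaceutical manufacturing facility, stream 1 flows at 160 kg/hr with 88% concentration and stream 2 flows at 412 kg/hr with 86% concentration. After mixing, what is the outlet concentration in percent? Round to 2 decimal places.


Mass balance on solute: F1*x1 + F2*x2 = F3*x3
F3 = F1 + F2 = 160 + 412 = 572 kg/hr
x3 = (F1*x1 + F2*x2)/F3
x3 = (160*0.88 + 412*0.86) / 572
x3 = 86.56%


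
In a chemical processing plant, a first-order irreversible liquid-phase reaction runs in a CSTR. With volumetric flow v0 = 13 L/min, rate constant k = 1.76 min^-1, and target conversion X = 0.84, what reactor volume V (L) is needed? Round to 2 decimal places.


V = v0 * X / (k * (1 - X))
V = 13 * 0.84 / (1.76 * (1 - 0.84))
V = 10.92 / (1.76 * 0.16)
V = 10.92 / 0.2816
V = 38.78 L


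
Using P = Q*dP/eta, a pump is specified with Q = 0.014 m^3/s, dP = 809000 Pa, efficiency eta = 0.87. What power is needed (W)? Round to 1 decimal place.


P = Q * dP / eta
P = 0.014 * 809000 / 0.87
P = 11326.0 / 0.87
P = 13018.4 W


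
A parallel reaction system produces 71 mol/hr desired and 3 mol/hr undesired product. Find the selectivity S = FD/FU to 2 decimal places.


S = desired product rate / undesired product rate
S = 71 / 3
S = 23.67


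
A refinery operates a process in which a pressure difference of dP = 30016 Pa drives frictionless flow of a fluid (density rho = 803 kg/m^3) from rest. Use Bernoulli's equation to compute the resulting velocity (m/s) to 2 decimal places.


v = sqrt(2*dP/rho)
v = sqrt(2*30016/803)
v = sqrt(74.759651)
v = 8.65 m/s


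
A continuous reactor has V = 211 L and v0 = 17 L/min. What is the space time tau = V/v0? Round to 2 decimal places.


tau = V / v0
tau = 211 / 17
tau = 12.41 min


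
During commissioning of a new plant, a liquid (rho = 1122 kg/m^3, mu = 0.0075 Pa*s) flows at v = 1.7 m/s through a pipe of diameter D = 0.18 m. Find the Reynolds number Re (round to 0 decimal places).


Re = rho * v * D / mu
Re = 1122 * 1.7 * 0.18 / 0.0075
Re = 343.332 / 0.0075
Re = 45778


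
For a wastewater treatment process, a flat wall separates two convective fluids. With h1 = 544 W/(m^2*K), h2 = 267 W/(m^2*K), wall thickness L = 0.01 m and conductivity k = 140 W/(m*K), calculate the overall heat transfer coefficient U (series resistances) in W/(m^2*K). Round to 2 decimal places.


1/U = 1/h1 + L/k + 1/h2
1/U = 1/544 + 0.01/140 + 1/267
1/U = 0.0018382353 + 7.14286e-05 + 0.0037453184
1/U = 0.0056549823
U = 176.84 W/(m^2*K)


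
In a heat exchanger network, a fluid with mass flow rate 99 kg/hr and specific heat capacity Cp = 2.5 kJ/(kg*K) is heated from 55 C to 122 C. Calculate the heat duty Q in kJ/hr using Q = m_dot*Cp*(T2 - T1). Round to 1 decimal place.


Q = m_dot * Cp * (T2 - T1)
Q = 99 * 2.5 * (122 - 55)
Q = 99 * 2.5 * 67
Q = 16582.5 kJ/hr


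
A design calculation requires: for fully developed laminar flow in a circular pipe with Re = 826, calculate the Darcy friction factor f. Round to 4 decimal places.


f = 64 / Re
f = 64 / 826
f = 0.0775


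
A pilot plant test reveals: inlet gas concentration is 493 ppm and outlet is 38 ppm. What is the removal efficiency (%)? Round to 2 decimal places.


Efficiency = (G_in - G_out) / G_in * 100%
Efficiency = (493 - 38) / 493 * 100
Efficiency = 455 / 493 * 100
Efficiency = 92.29%


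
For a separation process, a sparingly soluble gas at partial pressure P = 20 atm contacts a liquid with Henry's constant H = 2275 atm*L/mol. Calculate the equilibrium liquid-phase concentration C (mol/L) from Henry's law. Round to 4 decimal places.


C = P / H
C = 20 / 2275
C = 0.0088 mol/L


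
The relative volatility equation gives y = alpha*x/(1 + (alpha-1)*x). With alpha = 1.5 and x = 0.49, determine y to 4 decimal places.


y = alpha*x / (1 + (alpha-1)*x)
y = 1.5*0.49 / (1 + (1.5-1)*0.49)
y = 0.735 / (1 + 0.245)
y = 0.735 / 1.245
y = 0.5904


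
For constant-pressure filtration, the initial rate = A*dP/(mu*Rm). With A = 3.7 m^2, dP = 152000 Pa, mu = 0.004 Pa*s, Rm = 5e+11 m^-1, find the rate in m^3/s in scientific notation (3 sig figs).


rate = A * dP / (mu * Rm)
rate = 3.7 * 152000 / (0.004 * 5e+11)
rate = 562400.0 / 2.000e+09
rate = 2.81e-04 m^3/s


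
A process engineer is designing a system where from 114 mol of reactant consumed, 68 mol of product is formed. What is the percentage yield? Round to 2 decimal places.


Yield = (moles product / moles consumed) * 100%
Yield = (68 / 114) * 100
Yield = 0.5965 * 100
Yield = 59.65%


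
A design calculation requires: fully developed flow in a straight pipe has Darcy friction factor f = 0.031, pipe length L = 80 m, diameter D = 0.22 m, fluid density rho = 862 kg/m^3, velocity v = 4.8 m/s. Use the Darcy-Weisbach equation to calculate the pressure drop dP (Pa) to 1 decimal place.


dP = f * (L/D) * (rho*v^2/2)
dP = 0.031 * (80/0.22) * (862*4.8^2/2)
L/D = 363.63636364
rho*v^2/2 = 862*23.04/2 = 9930.24
dP = 0.031 * 363.63636364 * 9930.24
dP = 111940.9 Pa
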